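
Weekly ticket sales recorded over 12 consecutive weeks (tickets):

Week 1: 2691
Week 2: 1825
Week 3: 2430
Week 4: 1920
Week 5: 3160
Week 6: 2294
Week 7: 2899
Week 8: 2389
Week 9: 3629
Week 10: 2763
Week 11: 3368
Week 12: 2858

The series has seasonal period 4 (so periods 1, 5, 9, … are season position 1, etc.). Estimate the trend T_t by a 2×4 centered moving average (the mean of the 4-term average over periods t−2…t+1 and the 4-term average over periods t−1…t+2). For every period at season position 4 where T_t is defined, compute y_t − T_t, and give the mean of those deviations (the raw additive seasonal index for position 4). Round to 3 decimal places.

Season position 4 occurs at t = 4, 8 (where T_t is defined).
t=4: T_4 = 2392.37500; y_4 − T_4 = 1920 − 2392.37500 = -472.37500
t=8: T_8 = 2861.37500; y_8 − T_8 = 2389 − 2861.37500 = -472.37500
Mean deviation: (-472.37500 + -472.37500) / 2 = -472.375

-472.375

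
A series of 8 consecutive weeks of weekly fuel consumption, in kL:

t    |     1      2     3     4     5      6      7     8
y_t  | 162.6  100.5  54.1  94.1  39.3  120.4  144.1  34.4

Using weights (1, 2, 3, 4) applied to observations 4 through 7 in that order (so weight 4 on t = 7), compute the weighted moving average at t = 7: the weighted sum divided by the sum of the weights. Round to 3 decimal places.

111.030

Weighted sum: 1·94.1 + 2·39.3 + 3·120.4 + 4·144.1 = 94.1 + 78.6 + 361.2 + 576.4 = 1110.3
Weight total: 1 + 2 + 3 + 4 = 10
WMA = 1110.3 / 10 = 111.030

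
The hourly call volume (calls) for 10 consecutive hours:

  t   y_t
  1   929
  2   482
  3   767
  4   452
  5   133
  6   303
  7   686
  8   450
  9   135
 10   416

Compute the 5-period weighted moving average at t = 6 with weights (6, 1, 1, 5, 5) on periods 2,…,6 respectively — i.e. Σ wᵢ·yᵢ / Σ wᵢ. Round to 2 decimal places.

Weighted sum: 6·482 + 1·767 + 1·452 + 5·133 + 5·303 = 2892 + 767 + 452 + 665 + 1515 = 6291
Weight total: 6 + 1 + 1 + 5 + 5 = 18
WMA = 6291 / 18 = 349.50

349.50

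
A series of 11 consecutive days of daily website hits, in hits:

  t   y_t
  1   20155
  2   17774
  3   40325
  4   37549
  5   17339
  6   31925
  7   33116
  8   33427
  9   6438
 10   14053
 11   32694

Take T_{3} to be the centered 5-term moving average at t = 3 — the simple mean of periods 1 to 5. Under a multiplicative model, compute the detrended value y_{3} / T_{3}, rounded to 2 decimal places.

Trend T_3 = (20155 + 17774 + 40325 + 37549 + 17339) / 5 = 133142/5 = 26628.4000
Ratio to trend: 40325 / 26628.4000 = 1.51

1.51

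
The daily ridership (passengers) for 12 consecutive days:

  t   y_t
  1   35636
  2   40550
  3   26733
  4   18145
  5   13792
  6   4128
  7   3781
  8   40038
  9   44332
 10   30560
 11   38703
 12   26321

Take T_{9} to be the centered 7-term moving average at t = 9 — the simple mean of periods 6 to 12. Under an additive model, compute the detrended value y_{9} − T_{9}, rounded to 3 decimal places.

Trend T_9 = (4128 + 3781 + 40038 + 44332 + 30560 + 38703 + 26321) / 7 = 187863/7 = 26837.57143
Detrended value: 44332 − 26837.57143 = 17494.429

17494.429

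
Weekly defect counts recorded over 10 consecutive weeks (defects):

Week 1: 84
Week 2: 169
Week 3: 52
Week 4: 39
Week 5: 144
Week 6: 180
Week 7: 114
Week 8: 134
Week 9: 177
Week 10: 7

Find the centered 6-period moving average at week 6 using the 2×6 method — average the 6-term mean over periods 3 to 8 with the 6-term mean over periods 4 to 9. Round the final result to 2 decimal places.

Sum over 3–8: 52 + 39 + 144 + 180 + 114 + 134 = 663
Sum over 4–9: 39 + 144 + 180 + 114 + 134 + 177 = 788
CMA at t=6 = (663 + 788) / (2·6) = 1451 / 12 = 120.92

120.92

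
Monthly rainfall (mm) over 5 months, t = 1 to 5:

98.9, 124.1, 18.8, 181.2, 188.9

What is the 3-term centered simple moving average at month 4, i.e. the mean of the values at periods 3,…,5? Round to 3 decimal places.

Sum of periods 3–5: 18.8 + 181.2 + 188.9 = 388.9
Divide by 3: 388.9 / 3 = 129.633

129.633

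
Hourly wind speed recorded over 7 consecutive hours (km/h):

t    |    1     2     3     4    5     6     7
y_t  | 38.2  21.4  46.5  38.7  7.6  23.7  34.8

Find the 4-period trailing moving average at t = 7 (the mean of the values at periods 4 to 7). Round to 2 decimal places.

Sum of periods 4–7: 38.7 + 7.6 + 23.7 + 34.8 = 104.8
Divide by 4: 104.8 / 4 = 26.20

26.20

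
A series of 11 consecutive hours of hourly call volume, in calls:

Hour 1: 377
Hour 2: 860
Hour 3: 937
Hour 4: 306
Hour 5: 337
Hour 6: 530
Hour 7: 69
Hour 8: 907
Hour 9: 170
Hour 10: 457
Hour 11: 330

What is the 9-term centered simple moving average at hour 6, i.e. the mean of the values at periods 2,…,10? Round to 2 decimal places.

Sum of periods 2–10: 860 + 937 + 306 + 337 + 530 + 69 + 907 + 170 + 457 = 4573
Divide by 9: 4573 / 9 = 508.11

508.11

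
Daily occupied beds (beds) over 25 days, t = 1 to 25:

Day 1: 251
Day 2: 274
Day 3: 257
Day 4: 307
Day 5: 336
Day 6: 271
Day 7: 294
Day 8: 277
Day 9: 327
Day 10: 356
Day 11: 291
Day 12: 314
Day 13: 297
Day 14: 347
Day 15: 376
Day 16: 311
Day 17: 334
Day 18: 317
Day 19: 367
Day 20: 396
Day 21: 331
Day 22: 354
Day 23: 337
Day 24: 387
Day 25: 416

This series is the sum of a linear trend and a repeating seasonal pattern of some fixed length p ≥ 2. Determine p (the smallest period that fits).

5

First differences y_{t+1} − y_t: 23, -17, 50, 29, -65, 23, -17, 50, 29, -65, 23, -17, …
The difference pattern repeats every 5 terms and not for any smaller step, so p = 5.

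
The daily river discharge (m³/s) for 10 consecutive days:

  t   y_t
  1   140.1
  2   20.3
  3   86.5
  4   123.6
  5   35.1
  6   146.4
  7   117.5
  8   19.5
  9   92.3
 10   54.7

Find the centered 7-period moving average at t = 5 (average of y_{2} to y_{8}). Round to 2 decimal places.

Sum of periods 2–8: 20.3 + 86.5 + 123.6 + 35.1 + 146.4 + 117.5 + 19.5 = 548.9
Divide by 7: 548.9 / 7 = 78.41

78.41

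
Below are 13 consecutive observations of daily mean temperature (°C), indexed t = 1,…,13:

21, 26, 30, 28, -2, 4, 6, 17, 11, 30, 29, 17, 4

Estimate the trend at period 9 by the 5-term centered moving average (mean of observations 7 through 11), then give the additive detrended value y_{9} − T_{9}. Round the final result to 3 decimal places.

-7.600

Trend T_9 = (6 + 17 + 11 + 30 + 29) / 5 = 93/5 = 18.60000
Detrended value: 11 − 18.60000 = -7.600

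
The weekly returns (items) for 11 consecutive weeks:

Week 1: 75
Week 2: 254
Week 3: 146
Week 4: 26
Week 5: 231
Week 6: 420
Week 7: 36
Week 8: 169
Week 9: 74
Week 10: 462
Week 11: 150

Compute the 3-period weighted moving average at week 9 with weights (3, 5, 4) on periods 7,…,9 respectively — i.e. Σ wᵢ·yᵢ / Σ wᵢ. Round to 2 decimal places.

Weighted sum: 3·36 + 5·169 + 4·74 = 108 + 845 + 296 = 1249
Weight total: 3 + 5 + 4 = 12
WMA = 1249 / 12 = 104.08

104.08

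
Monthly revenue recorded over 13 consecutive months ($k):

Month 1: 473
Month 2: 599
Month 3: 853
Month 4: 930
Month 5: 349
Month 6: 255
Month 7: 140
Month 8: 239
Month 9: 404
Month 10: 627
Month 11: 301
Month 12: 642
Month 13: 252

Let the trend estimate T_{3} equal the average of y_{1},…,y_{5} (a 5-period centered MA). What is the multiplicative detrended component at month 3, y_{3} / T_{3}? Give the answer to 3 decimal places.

Trend T_3 = (473 + 599 + 853 + 930 + 349) / 5 = 3204/5 = 640.80000
Ratio to trend: 853 / 640.80000 = 1.331

1.331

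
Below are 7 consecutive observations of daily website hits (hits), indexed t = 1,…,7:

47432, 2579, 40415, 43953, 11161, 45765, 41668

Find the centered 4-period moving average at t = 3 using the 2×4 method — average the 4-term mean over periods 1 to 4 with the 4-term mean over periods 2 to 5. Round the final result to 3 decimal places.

Sum over 1–4: 47432 + 2579 + 40415 + 43953 = 134379
Sum over 2–5: 2579 + 40415 + 43953 + 11161 = 98108
CMA at t=3 = (134379 + 98108) / (2·4) = 232487 / 8 = 29060.875

29060.875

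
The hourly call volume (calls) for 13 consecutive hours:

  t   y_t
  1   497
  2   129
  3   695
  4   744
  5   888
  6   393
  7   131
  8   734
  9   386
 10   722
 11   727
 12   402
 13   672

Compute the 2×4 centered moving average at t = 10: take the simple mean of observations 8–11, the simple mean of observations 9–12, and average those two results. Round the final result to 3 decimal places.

600.750

Sum over 8–11: 734 + 386 + 722 + 727 = 2569
Sum over 9–12: 386 + 722 + 727 + 402 = 2237
CMA at t=10 = (2569 + 2237) / (2·4) = 4806 / 8 = 600.750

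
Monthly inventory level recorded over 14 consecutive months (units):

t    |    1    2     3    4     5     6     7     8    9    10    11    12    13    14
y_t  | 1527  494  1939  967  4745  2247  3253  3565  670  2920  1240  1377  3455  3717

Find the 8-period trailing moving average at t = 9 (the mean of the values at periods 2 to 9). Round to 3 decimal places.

2235.000

Sum of periods 2–9: 494 + 1939 + 967 + 4745 + 2247 + 3253 + 3565 + 670 = 17880
Divide by 8: 17880 / 8 = 2235.000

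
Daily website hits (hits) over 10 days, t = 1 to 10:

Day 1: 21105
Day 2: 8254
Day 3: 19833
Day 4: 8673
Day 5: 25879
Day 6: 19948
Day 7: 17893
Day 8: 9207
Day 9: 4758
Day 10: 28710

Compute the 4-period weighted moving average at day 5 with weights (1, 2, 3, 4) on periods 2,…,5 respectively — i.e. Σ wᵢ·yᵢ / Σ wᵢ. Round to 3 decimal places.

17745.500

Weighted sum: 1·8254 + 2·19833 + 3·8673 + 4·25879 = 8254 + 39666 + 26019 + 103516 = 177455
Weight total: 1 + 2 + 3 + 4 = 10
WMA = 177455 / 10 = 17745.500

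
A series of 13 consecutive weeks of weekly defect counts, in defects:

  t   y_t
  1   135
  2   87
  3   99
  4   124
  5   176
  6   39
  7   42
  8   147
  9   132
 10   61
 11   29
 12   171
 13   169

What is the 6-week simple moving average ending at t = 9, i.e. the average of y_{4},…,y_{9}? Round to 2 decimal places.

110.00

Sum of periods 4–9: 124 + 176 + 39 + 42 + 147 + 132 = 660
Divide by 6: 660 / 6 = 110.00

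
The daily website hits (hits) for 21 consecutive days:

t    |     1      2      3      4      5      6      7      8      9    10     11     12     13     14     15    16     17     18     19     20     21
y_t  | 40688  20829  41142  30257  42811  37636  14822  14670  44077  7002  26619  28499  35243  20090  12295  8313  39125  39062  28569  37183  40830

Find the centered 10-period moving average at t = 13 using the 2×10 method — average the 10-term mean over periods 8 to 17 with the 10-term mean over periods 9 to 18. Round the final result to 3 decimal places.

24812.900

Sum over 8–17: 14670 + 44077 + 7002 + 26619 + 28499 + 35243 + 20090 + 12295 + 8313 + 39125 = 235933
Sum over 9–18: 44077 + 7002 + 26619 + 28499 + 35243 + 20090 + 12295 + 8313 + 39125 + 39062 = 260325
CMA at t=13 = (235933 + 260325) / (2·10) = 496258 / 20 = 24812.900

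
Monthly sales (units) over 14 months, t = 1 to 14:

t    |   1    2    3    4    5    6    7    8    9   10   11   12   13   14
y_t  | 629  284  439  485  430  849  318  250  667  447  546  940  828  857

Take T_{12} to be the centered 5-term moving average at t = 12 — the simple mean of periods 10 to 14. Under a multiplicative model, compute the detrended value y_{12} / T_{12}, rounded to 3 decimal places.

1.299

Trend T_12 = (447 + 546 + 940 + 828 + 857) / 5 = 3618/5 = 723.60000
Ratio to trend: 940 / 723.60000 = 1.299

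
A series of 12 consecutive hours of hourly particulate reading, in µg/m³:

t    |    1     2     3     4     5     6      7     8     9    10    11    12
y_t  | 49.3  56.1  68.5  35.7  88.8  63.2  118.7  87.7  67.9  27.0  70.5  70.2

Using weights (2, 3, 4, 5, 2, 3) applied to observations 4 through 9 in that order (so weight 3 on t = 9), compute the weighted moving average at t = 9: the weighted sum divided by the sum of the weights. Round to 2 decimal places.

Weighted sum: 2·35.7 + 3·88.8 + 4·63.2 + 5·118.7 + 2·87.7 + 3·67.9 = 71.4 + 266.4 + 252.8 + 593.5 + 175.4 + 203.7 = 1563.2
Weight total: 2 + 3 + 4 + 5 + 2 + 3 = 19
WMA = 1563.2 / 19 = 82.27

82.27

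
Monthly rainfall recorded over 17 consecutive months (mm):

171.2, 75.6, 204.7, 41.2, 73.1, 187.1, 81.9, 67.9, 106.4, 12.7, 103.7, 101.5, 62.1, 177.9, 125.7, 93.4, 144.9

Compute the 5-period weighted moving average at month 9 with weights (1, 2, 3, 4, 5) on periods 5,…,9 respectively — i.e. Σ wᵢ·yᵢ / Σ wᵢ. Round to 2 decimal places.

Weighted sum: 1·73.1 + 2·187.1 + 3·81.9 + 4·67.9 + 5·106.4 = 73.1 + 374.2 + 245.7 + 271.6 + 532.0 = 1496.6
Weight total: 1 + 2 + 3 + 4 + 5 = 15
WMA = 1496.6 / 15 = 99.77

99.77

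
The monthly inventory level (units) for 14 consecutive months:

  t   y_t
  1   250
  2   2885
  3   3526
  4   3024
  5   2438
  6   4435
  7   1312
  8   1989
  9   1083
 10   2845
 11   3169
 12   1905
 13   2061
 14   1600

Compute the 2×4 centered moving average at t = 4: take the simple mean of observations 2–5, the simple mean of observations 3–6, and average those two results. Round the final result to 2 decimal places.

Sum over 2–5: 2885 + 3526 + 3024 + 2438 = 11873
Sum over 3–6: 3526 + 3024 + 2438 + 4435 = 13423
CMA at t=4 = (11873 + 13423) / (2·4) = 25296 / 8 = 3162.00

3162.00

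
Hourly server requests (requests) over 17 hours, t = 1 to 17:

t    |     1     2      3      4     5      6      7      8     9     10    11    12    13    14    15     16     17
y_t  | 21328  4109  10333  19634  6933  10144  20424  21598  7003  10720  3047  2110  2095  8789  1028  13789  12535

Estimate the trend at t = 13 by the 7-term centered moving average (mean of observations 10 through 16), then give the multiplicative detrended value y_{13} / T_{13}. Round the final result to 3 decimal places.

Trend T_13 = (10720 + 3047 + 2110 + 2095 + 8789 + 1028 + 13789) / 7 = 41578/7 = 5939.71429
Ratio to trend: 2095 / 5939.71429 = 0.353

0.353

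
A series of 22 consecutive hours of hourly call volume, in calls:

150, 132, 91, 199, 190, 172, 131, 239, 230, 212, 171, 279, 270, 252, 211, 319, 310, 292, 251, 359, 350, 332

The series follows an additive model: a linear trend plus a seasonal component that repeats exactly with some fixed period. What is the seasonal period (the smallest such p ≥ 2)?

4

First differences y_{t+1} − y_t: -18, -41, 108, -9, -18, -41, 108, -9, -18, -41, …
The difference pattern repeats every 4 terms and not for any smaller step, so p = 4.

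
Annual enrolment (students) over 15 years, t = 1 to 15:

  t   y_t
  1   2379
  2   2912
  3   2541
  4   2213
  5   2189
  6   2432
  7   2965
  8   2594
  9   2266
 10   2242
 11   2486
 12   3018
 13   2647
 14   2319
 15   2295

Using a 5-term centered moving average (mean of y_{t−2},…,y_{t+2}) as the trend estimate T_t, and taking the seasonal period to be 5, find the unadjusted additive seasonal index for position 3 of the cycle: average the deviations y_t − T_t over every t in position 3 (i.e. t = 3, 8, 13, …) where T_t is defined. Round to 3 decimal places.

Season position 3 occurs at t = 3, 8, 13 (where T_t is defined).
t=3: T_3 = 2446.80000; y_3 − T_3 = 2541 − 2446.80000 = 94.20000
t=8: T_8 = 2499.80000; y_8 − T_8 = 2594 − 2499.80000 = 94.20000
t=13: T_13 = 2553.00000; y_13 − T_13 = 2647 − 2553.00000 = 94.00000
Mean deviation: (94.20000 + 94.20000 + 94.00000) / 3 = 94.133

94.133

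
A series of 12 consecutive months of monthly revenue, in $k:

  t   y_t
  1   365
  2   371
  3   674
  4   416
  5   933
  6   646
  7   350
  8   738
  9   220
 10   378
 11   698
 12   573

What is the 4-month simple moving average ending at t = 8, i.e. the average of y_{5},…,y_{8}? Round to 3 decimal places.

666.750

Sum of periods 5–8: 933 + 646 + 350 + 738 = 2667
Divide by 4: 2667 / 4 = 666.750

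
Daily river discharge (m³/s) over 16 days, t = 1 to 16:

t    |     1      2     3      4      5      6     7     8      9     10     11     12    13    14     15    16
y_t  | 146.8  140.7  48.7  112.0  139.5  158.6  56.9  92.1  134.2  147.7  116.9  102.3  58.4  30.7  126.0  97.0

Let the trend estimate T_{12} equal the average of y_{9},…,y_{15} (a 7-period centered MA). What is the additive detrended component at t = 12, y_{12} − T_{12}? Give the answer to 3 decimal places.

-0.014

Trend T_12 = (134.2 + 147.7 + 116.9 + 102.3 + 58.4 + 30.7 + 126.0) / 7 = 716.2/7 = 102.31429
Detrended value: 102.3 − 102.31429 = -0.014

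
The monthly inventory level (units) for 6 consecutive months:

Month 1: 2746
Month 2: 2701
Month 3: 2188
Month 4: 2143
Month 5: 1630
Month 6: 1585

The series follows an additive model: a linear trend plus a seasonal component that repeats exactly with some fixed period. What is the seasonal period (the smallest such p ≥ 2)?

2

First differences y_{t+1} − y_t: -45, -513, -45, -513, -45, …
The difference pattern repeats every 2 terms and not for any smaller step, so p = 2.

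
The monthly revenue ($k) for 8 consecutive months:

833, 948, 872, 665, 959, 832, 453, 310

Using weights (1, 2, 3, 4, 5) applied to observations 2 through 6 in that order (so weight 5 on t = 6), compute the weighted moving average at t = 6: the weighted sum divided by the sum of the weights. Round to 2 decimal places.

Weighted sum: 1·948 + 2·872 + 3·665 + 4·959 + 5·832 = 948 + 1744 + 1995 + 3836 + 4160 = 12683
Weight total: 1 + 2 + 3 + 4 + 5 = 15
WMA = 12683 / 15 = 845.53

845.53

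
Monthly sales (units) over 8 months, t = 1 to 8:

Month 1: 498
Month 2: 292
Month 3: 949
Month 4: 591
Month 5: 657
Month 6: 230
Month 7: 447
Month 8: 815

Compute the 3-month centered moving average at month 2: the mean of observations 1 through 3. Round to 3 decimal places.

Sum of periods 1–3: 498 + 292 + 949 = 1739
Divide by 3: 1739 / 3 = 579.667

579.667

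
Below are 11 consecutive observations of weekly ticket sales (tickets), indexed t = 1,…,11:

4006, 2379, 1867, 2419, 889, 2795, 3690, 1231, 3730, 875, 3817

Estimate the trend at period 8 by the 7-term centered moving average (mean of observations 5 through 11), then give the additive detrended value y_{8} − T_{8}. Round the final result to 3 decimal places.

-1201.429

Trend T_8 = (889 + 2795 + 3690 + 1231 + 3730 + 875 + 3817) / 7 = 17027/7 = 2432.42857
Detrended value: 1231 − 2432.42857 = -1201.429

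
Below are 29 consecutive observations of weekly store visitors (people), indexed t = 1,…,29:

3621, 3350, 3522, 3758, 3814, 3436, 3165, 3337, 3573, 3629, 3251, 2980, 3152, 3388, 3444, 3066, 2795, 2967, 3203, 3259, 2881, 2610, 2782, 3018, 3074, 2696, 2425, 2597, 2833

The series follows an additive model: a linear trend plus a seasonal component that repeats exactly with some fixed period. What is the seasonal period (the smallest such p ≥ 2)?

First differences y_{t+1} − y_t: -271, 172, 236, 56, -378, -271, 172, 236, 56, -378, -271, 172, …
The difference pattern repeats every 5 terms and not for any smaller step, so p = 5.

5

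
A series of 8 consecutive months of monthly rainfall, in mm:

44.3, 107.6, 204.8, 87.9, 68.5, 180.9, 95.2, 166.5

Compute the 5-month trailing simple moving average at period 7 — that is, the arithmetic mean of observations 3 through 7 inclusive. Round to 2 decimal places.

Sum of periods 3–7: 204.8 + 87.9 + 68.5 + 180.9 + 95.2 = 637.3
Divide by 5: 637.3 / 5 = 127.46

127.46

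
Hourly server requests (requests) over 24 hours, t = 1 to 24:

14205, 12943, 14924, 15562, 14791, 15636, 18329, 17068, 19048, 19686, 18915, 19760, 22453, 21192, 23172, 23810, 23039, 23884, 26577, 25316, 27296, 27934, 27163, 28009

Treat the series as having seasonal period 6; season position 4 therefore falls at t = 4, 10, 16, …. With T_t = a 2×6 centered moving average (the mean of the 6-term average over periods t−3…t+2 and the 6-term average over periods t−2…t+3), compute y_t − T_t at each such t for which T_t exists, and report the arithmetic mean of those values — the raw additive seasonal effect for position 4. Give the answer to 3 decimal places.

Season position 4 occurs at t = 4, 10, 16 (where T_t is defined).
t=4: T_4 = 15020.50000; y_4 − T_4 = 15562 − 15020.50000 = 541.50000
t=10: T_10 = 19144.66667; y_10 − T_10 = 19686 − 19144.66667 = 541.33333
t=16: T_16 = 23268.66667; y_16 − T_16 = 23810 − 23268.66667 = 541.33333
Mean deviation: (541.50000 + 541.33333 + 541.33333) / 3 = 541.389

541.389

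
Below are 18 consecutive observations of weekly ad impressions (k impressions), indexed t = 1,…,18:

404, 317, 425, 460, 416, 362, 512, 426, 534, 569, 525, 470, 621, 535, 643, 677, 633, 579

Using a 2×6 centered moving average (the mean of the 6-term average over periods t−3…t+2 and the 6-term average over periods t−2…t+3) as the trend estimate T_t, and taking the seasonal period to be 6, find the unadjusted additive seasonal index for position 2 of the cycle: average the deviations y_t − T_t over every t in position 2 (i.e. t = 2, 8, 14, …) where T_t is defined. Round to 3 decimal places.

-52.708

Season position 2 occurs at t = 8, 14 (where T_t is defined).
t=8: T_8 = 478.91667; y_8 − T_8 = 426 − 478.91667 = -52.91667
t=14: T_14 = 587.50000; y_14 − T_14 = 535 − 587.50000 = -52.50000
Mean deviation: (-52.91667 + -52.50000) / 2 = -52.708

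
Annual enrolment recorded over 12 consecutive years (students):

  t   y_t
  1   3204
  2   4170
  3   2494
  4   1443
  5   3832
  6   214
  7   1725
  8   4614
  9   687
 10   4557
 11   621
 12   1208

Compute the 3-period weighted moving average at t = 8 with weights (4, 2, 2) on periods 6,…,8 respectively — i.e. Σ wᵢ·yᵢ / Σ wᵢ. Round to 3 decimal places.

1691.750

Weighted sum: 4·214 + 2·1725 + 2·4614 = 856 + 3450 + 9228 = 13534
Weight total: 4 + 2 + 2 = 8
WMA = 13534 / 8 = 1691.750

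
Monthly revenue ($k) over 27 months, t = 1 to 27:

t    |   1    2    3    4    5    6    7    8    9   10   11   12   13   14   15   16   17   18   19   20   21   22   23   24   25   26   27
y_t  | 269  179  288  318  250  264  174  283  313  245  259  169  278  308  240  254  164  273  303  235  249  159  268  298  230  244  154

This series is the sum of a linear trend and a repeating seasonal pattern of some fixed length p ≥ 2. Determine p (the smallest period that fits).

5

First differences y_{t+1} − y_t: -90, 109, 30, -68, 14, -90, 109, 30, -68, 14, -90, 109, …
The difference pattern repeats every 5 terms and not for any smaller step, so p = 5.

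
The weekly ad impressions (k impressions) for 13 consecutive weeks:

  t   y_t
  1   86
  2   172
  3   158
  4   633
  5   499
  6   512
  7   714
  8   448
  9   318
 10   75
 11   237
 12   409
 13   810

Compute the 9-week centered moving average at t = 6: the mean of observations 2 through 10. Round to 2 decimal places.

Sum of periods 2–10: 172 + 158 + 633 + 499 + 512 + 714 + 448 + 318 + 75 = 3529
Divide by 9: 3529 / 9 = 392.11

392.11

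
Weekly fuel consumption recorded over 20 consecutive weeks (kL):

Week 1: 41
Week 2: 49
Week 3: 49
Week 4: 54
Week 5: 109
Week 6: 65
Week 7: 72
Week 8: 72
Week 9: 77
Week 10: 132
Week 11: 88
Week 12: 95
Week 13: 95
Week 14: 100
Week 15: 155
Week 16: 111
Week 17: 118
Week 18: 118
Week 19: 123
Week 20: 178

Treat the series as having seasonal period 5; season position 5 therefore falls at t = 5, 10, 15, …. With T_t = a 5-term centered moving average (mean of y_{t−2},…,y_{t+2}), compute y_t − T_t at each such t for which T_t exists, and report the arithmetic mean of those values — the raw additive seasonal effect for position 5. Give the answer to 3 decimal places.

39.200

Season position 5 occurs at t = 5, 10, 15 (where T_t is defined).
t=5: T_5 = 69.80000; y_5 − T_5 = 109 − 69.80000 = 39.20000
t=10: T_10 = 92.80000; y_10 − T_10 = 132 − 92.80000 = 39.20000
t=15: T_15 = 115.80000; y_15 − T_15 = 155 − 115.80000 = 39.20000
Mean deviation: (39.20000 + 39.20000 + 39.20000) / 3 = 39.200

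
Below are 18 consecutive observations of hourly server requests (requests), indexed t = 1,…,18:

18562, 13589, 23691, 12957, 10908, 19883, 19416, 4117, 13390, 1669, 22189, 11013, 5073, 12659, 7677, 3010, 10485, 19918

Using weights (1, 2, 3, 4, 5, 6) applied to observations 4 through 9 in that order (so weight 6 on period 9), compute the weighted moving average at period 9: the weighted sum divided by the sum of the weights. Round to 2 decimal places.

Weighted sum: 1·12957 + 2·10908 + 3·19883 + 4·19416 + 5·4117 + 6·13390 = 12957 + 21816 + 59649 + 77664 + 20585 + 80340 = 273011
Weight total: 1 + 2 + 3 + 4 + 5 + 6 = 21
WMA = 273011 / 21 = 13000.52

13000.52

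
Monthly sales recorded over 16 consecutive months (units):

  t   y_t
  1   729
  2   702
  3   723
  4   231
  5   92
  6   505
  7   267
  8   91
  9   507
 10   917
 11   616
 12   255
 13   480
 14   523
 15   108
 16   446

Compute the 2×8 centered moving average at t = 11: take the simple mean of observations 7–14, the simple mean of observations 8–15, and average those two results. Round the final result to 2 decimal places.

447.06

Sum over 7–14: 267 + 91 + 507 + 917 + 616 + 255 + 480 + 523 = 3656
Sum over 8–15: 91 + 507 + 917 + 616 + 255 + 480 + 523 + 108 = 3497
CMA at t=11 = (3656 + 3497) / (2·8) = 7153 / 16 = 447.06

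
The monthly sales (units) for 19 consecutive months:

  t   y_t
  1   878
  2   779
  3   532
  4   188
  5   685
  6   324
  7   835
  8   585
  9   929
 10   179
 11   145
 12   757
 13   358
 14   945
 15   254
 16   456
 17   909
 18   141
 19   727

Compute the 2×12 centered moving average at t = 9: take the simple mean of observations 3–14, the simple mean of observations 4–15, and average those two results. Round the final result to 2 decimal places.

Sum over 3–14: 532 + 188 + 685 + 324 + 835 + 585 + 929 + 179 + 145 + 757 + 358 + 945 = 6462
Sum over 4–15: 188 + 685 + 324 + 835 + 585 + 929 + 179 + 145 + 757 + 358 + 945 + 254 = 6184
CMA at t=9 = (6462 + 6184) / (2·12) = 12646 / 24 = 526.92

526.92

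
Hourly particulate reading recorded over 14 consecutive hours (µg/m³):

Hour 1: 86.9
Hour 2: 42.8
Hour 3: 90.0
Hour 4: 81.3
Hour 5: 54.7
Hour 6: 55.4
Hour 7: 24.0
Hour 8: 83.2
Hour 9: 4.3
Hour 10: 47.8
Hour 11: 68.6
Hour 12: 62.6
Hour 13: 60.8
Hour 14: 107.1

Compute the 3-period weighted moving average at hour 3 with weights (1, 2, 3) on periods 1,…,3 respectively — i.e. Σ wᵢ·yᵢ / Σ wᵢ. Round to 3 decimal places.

Weighted sum: 1·86.9 + 2·42.8 + 3·90.0 = 86.9 + 85.6 + 270.0 = 442.5
Weight total: 1 + 2 + 3 = 6
WMA = 442.5 / 6 = 73.750

73.750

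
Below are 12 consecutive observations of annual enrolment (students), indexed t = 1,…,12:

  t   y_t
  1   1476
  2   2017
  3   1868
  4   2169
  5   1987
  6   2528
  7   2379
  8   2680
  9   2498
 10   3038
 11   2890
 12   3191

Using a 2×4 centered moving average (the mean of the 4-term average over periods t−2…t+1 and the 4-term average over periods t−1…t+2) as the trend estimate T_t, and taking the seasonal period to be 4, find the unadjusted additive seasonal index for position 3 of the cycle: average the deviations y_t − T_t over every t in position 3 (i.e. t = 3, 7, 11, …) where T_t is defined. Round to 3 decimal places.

Season position 3 occurs at t = 3, 7 (where T_t is defined).
t=3: T_3 = 1946.37500; y_3 − T_3 = 1868 − 1946.37500 = -78.37500
t=7: T_7 = 2457.37500; y_7 − T_7 = 2379 − 2457.37500 = -78.37500
Mean deviation: (-78.37500 + -78.37500) / 2 = -78.375

-78.375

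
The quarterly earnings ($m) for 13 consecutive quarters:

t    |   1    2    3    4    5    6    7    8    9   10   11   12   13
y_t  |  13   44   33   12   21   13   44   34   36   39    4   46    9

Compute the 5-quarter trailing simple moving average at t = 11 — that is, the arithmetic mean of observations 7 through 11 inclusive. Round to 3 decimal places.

31.400

Sum of periods 7–11: 44 + 34 + 36 + 39 + 4 = 157
Divide by 5: 157 / 5 = 31.400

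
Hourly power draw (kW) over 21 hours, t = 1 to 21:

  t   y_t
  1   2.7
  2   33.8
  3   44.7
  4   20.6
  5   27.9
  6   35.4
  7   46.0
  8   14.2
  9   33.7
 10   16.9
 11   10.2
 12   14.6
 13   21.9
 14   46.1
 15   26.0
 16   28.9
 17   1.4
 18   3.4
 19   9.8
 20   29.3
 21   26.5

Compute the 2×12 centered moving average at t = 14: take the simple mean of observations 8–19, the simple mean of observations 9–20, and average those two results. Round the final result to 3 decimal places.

Sum over 8–19: 14.2 + 33.7 + 16.9 + 10.2 + 14.6 + 21.9 + 46.1 + 26.0 + 28.9 + 1.4 + 3.4 + 9.8 = 227.1
Sum over 9–20: 33.7 + 16.9 + 10.2 + 14.6 + 21.9 + 46.1 + 26.0 + 28.9 + 1.4 + 3.4 + 9.8 + 29.3 = 242.2
CMA at t=14 = (227.1 + 242.2) / (2·12) = 469.3 / 24 = 19.554

19.554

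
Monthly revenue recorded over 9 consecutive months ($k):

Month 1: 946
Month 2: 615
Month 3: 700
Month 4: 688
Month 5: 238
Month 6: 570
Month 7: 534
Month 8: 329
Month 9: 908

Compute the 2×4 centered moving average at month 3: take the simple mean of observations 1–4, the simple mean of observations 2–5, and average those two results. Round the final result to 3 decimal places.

Sum over 1–4: 946 + 615 + 700 + 688 = 2949
Sum over 2–5: 615 + 700 + 688 + 238 = 2241
CMA at t=3 = (2949 + 2241) / (2·4) = 5190 / 8 = 648.750

648.750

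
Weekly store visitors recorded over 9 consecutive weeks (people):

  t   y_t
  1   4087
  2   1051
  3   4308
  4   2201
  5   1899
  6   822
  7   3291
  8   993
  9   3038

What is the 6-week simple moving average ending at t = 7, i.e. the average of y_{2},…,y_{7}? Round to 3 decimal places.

Sum of periods 2–7: 1051 + 4308 + 2201 + 1899 + 822 + 3291 = 13572
Divide by 6: 13572 / 6 = 2262.000

2262.000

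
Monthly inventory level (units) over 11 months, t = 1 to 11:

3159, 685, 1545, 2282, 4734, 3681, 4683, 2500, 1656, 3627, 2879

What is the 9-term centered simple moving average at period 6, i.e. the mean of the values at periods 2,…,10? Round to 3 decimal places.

Sum of periods 2–10: 685 + 1545 + 2282 + 4734 + 3681 + 4683 + 2500 + 1656 + 3627 = 25393
Divide by 9: 25393 / 9 = 2821.444

2821.444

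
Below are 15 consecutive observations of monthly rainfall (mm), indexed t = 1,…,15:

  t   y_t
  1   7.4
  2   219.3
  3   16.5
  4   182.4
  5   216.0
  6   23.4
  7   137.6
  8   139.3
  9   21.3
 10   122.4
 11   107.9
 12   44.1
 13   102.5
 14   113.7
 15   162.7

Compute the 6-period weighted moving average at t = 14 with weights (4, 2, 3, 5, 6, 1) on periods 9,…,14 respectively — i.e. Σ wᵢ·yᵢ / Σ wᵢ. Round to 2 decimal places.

Weighted sum: 4·21.3 + 2·122.4 + 3·107.9 + 5·44.1 + 6·102.5 + 1·113.7 = 85.2 + 244.8 + 323.7 + 220.5 + 615.0 + 113.7 = 1602.9
Weight total: 4 + 2 + 3 + 5 + 6 + 1 = 21
WMA = 1602.9 / 21 = 76.33

76.33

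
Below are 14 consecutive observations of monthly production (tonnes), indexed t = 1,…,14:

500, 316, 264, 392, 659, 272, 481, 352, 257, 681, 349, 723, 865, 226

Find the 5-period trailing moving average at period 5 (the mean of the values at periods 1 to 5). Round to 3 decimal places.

426.200

Sum of periods 1–5: 500 + 316 + 264 + 392 + 659 = 2131
Divide by 5: 2131 / 5 = 426.200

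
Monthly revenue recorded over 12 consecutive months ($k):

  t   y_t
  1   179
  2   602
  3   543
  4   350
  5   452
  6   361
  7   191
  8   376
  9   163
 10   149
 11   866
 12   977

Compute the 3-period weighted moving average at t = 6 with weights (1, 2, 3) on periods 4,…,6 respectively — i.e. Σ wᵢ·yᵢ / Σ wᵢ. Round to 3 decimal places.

389.500

Weighted sum: 1·350 + 2·452 + 3·361 = 350 + 904 + 1083 = 2337
Weight total: 1 + 2 + 3 = 6
WMA = 2337 / 6 = 389.500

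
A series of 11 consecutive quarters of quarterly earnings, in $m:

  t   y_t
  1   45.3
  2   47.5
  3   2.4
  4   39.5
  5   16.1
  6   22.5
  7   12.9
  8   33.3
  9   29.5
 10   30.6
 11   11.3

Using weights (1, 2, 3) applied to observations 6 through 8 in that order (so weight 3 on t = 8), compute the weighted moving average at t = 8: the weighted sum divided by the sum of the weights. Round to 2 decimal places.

Weighted sum: 1·22.5 + 2·12.9 + 3·33.3 = 22.5 + 25.8 + 99.9 = 148.2
Weight total: 1 + 2 + 3 = 6
WMA = 148.2 / 6 = 24.70

24.70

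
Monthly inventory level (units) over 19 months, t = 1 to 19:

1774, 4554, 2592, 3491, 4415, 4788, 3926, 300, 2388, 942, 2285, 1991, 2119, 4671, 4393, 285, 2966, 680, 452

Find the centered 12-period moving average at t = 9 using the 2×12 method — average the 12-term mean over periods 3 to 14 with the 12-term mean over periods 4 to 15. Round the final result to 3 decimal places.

Sum over 3–14: 2592 + 3491 + 4415 + 4788 + 3926 + 300 + 2388 + 942 + 2285 + 1991 + 2119 + 4671 = 33908
Sum over 4–15: 3491 + 4415 + 4788 + 3926 + 300 + 2388 + 942 + 2285 + 1991 + 2119 + 4671 + 4393 = 35709
CMA at t=9 = (33908 + 35709) / (2·12) = 69617 / 24 = 2900.708

2900.708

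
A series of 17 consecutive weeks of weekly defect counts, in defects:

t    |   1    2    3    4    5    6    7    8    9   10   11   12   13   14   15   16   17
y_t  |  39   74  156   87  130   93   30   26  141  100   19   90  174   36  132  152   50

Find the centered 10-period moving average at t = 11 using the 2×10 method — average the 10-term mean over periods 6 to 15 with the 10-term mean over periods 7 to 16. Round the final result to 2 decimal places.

Sum over 6–15: 93 + 30 + 26 + 141 + 100 + 19 + 90 + 174 + 36 + 132 = 841
Sum over 7–16: 30 + 26 + 141 + 100 + 19 + 90 + 174 + 36 + 132 + 152 = 900
CMA at t=11 = (841 + 900) / (2·10) = 1741 / 20 = 87.05

87.05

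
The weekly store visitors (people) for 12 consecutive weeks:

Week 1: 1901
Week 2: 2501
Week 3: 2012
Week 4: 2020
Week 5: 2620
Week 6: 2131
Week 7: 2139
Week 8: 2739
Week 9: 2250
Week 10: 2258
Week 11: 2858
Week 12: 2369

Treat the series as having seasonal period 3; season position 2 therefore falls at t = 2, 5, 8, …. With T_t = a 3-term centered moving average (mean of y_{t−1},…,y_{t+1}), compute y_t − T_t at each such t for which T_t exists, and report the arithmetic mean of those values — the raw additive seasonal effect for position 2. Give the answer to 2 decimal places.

Season position 2 occurs at t = 2, 5, 8, 11 (where T_t is defined).
t=2: T_2 = 2138.0000; y_2 − T_2 = 2501 − 2138.0000 = 363.0000
t=5: T_5 = 2257.0000; y_5 − T_5 = 2620 − 2257.0000 = 363.0000
t=8: T_8 = 2376.0000; y_8 − T_8 = 2739 − 2376.0000 = 363.0000
t=11: T_11 = 2495.0000; y_11 − T_11 = 2858 − 2495.0000 = 363.0000
Mean deviation: (363.0000 + 363.0000 + 363.0000 + 363.0000) / 4 = 363.00

363.00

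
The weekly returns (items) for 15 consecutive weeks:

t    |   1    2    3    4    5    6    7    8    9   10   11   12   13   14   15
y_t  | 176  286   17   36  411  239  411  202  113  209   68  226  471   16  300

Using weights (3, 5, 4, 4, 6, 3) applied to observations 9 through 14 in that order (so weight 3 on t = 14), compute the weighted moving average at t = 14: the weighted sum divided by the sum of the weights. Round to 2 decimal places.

217.36

Weighted sum: 3·113 + 5·209 + 4·68 + 4·226 + 6·471 + 3·16 = 339 + 1045 + 272 + 904 + 2826 + 48 = 5434
Weight total: 3 + 5 + 4 + 4 + 6 + 3 = 25
WMA = 5434 / 25 = 217.36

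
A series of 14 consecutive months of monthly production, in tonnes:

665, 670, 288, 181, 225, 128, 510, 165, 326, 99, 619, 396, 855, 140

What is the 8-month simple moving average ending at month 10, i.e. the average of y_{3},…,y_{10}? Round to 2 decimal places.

240.25

Sum of periods 3–10: 288 + 181 + 225 + 128 + 510 + 165 + 326 + 99 = 1922
Divide by 8: 1922 / 8 = 240.25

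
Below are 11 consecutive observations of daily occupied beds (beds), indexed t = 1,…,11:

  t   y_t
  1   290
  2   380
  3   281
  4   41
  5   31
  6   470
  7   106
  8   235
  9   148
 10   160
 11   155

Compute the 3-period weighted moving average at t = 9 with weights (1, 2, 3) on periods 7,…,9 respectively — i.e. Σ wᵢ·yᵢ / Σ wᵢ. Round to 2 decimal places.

170.00

Weighted sum: 1·106 + 2·235 + 3·148 = 106 + 470 + 444 = 1020
Weight total: 1 + 2 + 3 = 6
WMA = 1020 / 6 = 170.00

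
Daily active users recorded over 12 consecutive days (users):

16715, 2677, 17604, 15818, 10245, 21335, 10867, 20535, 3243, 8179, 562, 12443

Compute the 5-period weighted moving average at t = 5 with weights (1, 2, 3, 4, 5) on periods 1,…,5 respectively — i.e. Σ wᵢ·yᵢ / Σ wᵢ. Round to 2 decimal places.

Weighted sum: 1·16715 + 2·2677 + 3·17604 + 4·15818 + 5·10245 = 16715 + 5354 + 52812 + 63272 + 51225 = 189378
Weight total: 1 + 2 + 3 + 4 + 5 = 15
WMA = 189378 / 15 = 12625.20

12625.20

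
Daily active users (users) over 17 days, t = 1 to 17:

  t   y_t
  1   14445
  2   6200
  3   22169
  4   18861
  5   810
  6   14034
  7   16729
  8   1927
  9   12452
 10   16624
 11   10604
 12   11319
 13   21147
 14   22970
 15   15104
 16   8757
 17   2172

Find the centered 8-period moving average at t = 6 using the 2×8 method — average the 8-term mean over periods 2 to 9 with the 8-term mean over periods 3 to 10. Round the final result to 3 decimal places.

12299.250

Sum over 2–9: 6200 + 22169 + 18861 + 810 + 14034 + 16729 + 1927 + 12452 = 93182
Sum over 3–10: 22169 + 18861 + 810 + 14034 + 16729 + 1927 + 12452 + 16624 = 103606
CMA at t=6 = (93182 + 103606) / (2·8) = 196788 / 16 = 12299.250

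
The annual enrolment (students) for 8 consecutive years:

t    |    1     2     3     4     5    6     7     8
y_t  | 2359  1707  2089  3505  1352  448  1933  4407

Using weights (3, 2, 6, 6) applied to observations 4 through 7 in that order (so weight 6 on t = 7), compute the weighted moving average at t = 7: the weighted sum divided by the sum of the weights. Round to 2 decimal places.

1617.94

Weighted sum: 3·3505 + 2·1352 + 6·448 + 6·1933 = 10515 + 2704 + 2688 + 11598 = 27505
Weight total: 3 + 2 + 6 + 6 = 17
WMA = 27505 / 17 = 1617.94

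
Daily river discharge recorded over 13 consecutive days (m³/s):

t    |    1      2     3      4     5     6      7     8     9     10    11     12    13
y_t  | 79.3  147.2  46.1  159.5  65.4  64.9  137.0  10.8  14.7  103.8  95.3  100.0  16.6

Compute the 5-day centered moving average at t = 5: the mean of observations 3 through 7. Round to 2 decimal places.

94.58

Sum of periods 3–7: 46.1 + 159.5 + 65.4 + 64.9 + 137.0 = 472.9
Divide by 5: 472.9 / 5 = 94.58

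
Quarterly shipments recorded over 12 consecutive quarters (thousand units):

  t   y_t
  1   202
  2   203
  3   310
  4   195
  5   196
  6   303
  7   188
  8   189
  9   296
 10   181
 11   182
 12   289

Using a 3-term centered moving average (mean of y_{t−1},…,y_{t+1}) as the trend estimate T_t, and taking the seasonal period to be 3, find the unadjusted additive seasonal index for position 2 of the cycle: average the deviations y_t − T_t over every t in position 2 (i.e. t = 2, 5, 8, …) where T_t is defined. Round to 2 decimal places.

-35.33

Season position 2 occurs at t = 2, 5, 8, 11 (where T_t is defined).
t=2: T_2 = 238.3333; y_2 − T_2 = 203 − 238.3333 = -35.3333
t=5: T_5 = 231.3333; y_5 − T_5 = 196 − 231.3333 = -35.3333
t=8: T_8 = 224.3333; y_8 − T_8 = 189 − 224.3333 = -35.3333
t=11: T_11 = 217.3333; y_11 − T_11 = 182 − 217.3333 = -35.3333
Mean deviation: (-35.3333 + -35.3333 + -35.3333 + -35.3333) / 4 = -35.33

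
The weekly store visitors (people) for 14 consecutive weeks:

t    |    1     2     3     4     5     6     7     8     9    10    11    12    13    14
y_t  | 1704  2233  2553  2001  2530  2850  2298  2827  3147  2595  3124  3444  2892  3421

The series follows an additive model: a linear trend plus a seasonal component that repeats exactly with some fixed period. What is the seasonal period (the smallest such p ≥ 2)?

3

First differences y_{t+1} − y_t: 529, 320, -552, 529, 320, -552, 529, 320, …
The difference pattern repeats every 3 terms and not for any smaller step, so p = 3.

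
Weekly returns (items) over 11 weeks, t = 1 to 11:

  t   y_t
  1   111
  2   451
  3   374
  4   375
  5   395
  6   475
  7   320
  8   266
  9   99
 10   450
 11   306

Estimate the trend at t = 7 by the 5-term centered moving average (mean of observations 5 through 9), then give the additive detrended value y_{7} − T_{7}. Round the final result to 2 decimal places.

9.00

Trend T_7 = (395 + 475 + 320 + 266 + 99) / 5 = 1555/5 = 311.0000
Detrended value: 320 − 311.0000 = 9.00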